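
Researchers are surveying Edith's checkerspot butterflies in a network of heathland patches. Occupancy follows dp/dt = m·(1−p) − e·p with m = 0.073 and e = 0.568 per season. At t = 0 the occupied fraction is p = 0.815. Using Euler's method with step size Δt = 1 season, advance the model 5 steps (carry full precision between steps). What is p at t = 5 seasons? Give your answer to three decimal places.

Update rule: p ← p + [m·(1−p) − e·p]·Δt with Δt = 1.
step 1: Δp = -0.44941, p = 0.36558
step 2: Δp = -0.16134, p = 0.20425
step 3: Δp = -0.05792, p = 0.14632
step 4: Δp = -0.02079, p = 0.12553
step 5: Δp = -0.00746, p = 0.11807

0.118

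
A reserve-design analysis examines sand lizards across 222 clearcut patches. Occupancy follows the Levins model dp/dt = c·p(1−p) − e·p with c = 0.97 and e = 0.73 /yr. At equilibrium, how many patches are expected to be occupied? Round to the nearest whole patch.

55

p* = 1 − e/c = 1 − 0.73/0.97 = 0.2474.
Expected occupied patches = N × p* = 222 × 0.2474 = 54.93 ≈ 55.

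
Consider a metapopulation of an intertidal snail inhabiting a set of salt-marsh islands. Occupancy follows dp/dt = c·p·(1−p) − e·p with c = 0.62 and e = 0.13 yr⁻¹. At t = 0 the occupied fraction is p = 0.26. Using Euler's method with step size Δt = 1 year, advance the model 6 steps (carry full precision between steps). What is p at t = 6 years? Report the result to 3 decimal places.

0.730

Update rule: p ← p + [c·p·(1−p) − e·p]·Δt with Δt = 1.
p: 0.26000 → 0.34549  (Δp = +0.08549)
p: 0.34549 → 0.44077  (Δp = +0.09528)
p: 0.44077 → 0.53630  (Δp = +0.09552)
p: 0.53630 → 0.62076  (Δp = +0.08446)
p: 0.62076 → 0.68602  (Δp = +0.06526)
p: 0.68602 → 0.73038  (Δp = +0.04436)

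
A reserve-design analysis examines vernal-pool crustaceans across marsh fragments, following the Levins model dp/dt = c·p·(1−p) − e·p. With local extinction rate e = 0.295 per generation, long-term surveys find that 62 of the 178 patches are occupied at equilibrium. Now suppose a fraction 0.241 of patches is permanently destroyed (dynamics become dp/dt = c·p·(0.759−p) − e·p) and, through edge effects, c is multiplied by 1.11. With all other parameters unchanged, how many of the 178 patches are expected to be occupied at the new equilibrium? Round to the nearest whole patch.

Observed p* = 62/178 = 0.34831.
Balance c(1−p*) = e gives c = e/(1 − 0.34831) = 0.295/0.65169 = 0.45267.
New p* = 0.759 − e/c = 0.759 − 0.29500/0.50246 = 0.17189.
Expected occupied = 178 × 0.17189 = 30.60 ≈ 31.

31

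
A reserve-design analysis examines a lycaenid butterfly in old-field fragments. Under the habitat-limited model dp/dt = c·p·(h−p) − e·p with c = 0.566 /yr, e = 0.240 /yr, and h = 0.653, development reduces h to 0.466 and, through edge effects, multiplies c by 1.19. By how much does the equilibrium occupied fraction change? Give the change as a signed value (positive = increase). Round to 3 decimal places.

Before: p* = h − e/c = 0.653 − 0.240/0.566 = 0.653 − 0.4240 = 0.2290.
After: c = 0.67354, e = 0.24, h = 0.466; p* = 0.466 − 0.24/0.67354 = 0.1097.
Δp* = 0.1097 − 0.2290 = -0.1193.

-0.119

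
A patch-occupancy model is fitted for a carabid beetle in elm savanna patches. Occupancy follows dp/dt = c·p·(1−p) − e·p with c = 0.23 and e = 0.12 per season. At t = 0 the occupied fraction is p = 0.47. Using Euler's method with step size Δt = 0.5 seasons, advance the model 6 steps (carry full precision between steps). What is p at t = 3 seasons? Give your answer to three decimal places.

0.472

Update rule: p ← p + [c·p·(1−p) − e·p]·Δt with Δt = 0.5.
step 1: Δp = +0.00045, p = 0.47045
step 2: Δp = +0.00042, p = 0.47087
step 3: Δp = +0.00040, p = 0.47127
step 4: Δp = +0.00038, p = 0.47165
step 5: Δp = +0.00036, p = 0.47201
step 6: Δp = +0.00034, p = 0.47235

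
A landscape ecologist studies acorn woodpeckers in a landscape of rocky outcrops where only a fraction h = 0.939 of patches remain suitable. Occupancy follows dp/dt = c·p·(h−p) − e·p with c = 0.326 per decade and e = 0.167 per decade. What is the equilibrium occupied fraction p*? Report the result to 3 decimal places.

0.427

Setting dp/dt = 0 and dividing by p* gives c·(h−p*) = e.
So p* = h − e/c = 0.939 − 0.167/0.326 = 0.939 − 0.5123 = 0.4267.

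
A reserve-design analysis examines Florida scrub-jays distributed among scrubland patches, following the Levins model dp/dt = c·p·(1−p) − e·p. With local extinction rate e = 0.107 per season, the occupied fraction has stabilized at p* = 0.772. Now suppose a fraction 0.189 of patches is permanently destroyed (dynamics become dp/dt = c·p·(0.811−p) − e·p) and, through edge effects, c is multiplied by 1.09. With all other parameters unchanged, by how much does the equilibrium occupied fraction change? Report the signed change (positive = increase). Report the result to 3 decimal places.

Balance c(1−p*) = e gives c = e/(1 − 0.77200) = 0.107/0.22800 = 0.46930.
New p* = 0.811 − e/c = 0.811 − 0.10700/0.51154 = 0.60183.
Δp* = 0.60183 − 0.77200 = -0.17017.

-0.170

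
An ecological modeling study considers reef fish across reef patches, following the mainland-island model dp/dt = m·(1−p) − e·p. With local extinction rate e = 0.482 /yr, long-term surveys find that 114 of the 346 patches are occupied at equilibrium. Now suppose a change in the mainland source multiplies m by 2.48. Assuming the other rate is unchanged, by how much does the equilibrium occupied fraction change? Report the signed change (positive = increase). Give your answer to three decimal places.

Observed p* = 114/346 = 0.32948.
Balance m(1−p*) = e·p* gives m = e·p*/(1−p*) = 0.482×0.32948/0.67052 = 0.23685.
New p* = m/(m+e) = 0.58739/(0.58739+0.48200) = 0.54928.
Δp* = 0.54928 − 0.32948 = +0.21980.

0.220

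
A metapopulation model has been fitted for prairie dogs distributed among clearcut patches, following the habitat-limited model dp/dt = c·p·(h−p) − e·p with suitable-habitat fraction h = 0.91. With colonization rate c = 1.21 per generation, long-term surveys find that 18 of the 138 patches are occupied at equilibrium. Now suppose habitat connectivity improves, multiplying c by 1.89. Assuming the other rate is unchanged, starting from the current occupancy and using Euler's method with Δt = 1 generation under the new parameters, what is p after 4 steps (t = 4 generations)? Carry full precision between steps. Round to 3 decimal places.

Observed p* = 18/138 = 0.13043.
Balance c(h−p*) = e gives e = 1.21×(0.91 − 0.13043) = 0.94327.
Starting from p₀ = 0.13043; update p ← p + (dp/dt)·Δt with the new parameters.
step 1: Δp = +0.10950, p = 0.23994
step 2: Δp = +0.14135, p = 0.38128
step 3: Δp = +0.10136, p = 0.48265
step 4: Δp = +0.01643, p = 0.49908

0.499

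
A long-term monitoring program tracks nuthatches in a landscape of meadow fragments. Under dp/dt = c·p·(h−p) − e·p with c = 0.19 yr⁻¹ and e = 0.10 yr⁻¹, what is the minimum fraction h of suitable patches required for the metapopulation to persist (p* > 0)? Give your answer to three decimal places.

0.526

p* = h − e/c is positive only when h > e/c.
h_min = e/c = 0.10/0.19 = 0.5263.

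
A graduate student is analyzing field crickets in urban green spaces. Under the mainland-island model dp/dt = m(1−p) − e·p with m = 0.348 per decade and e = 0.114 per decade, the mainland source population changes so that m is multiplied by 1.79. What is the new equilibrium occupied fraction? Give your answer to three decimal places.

Before: p* = 0.348/(0.348+0.114) = 0.7532.
After: m = 0.62292, e = 0.114; p* = 0.62292/0.7369 = 0.8453.

0.845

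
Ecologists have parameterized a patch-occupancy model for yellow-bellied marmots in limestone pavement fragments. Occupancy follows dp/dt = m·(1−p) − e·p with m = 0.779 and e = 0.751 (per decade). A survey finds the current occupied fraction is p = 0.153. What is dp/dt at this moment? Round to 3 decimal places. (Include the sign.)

Colonization term: m·(1−p) = 0.779×0.8470 = 0.65981.
Extinction term: e·p = 0.11490.
dp/dt = 0.65981 − 0.11490 = 0.54491.

0.545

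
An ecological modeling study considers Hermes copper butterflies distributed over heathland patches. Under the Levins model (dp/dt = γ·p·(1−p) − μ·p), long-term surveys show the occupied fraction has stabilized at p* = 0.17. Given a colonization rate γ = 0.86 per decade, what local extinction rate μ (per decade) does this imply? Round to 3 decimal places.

At equilibrium γ(1−p*) = μ.
μ = 0.86 × (1 − 0.17) = 0.86 × 0.8300 = 0.7138.

0.714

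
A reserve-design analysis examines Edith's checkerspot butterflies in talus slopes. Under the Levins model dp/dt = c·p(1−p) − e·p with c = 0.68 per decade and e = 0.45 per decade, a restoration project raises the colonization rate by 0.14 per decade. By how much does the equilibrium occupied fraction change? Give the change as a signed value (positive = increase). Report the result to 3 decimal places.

Before: p* = 1 − 0.45/0.68 = 0.3382.
After the change, c = 0.82, e = 0.45, so p* = 1 − 0.45/0.82 = 0.4512.
Δp* = 0.4512 − 0.3382 = +0.1130.

0.113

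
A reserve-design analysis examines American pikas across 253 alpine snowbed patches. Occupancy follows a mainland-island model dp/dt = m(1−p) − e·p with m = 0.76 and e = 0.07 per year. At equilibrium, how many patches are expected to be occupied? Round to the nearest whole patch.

232

p* = m/(m+e) = 0.76/0.8300 = 0.9157.
Expected occupied patches = N × p* = 253 × 0.9157 = 231.66 ≈ 232.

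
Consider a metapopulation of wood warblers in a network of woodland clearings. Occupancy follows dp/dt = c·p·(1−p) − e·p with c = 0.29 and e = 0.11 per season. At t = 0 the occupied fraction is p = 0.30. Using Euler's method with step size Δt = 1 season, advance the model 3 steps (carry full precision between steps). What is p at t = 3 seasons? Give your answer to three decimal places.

0.383

Update rule: p ← p + [c·p·(1−p) − e·p]·Δt with Δt = 1.
t = 1: p = 0.30000 + (+0.02790) = 0.32790
t = 2: p = 0.32790 + (+0.02784) = 0.35574
t = 3: p = 0.35574 + (+0.02733) = 0.38308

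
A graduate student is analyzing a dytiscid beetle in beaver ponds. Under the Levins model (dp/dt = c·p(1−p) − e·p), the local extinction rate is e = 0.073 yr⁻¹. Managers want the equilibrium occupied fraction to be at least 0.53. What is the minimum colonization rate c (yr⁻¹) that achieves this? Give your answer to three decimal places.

0.155

p* = 1 − e/c ≥ 0.53 requires e/c ≤ 0.4700, i.e. c ≥ e/0.4700.
c_min = 0.073/0.4700 = 0.1553.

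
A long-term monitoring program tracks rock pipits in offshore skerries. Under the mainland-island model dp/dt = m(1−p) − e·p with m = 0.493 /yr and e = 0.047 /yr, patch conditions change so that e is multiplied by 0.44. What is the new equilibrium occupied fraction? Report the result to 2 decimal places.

Before: p* = 0.493/(0.493+0.047) = 0.9130.
After: m = 0.493, e = 0.02068; p* = 0.493/0.5137 = 0.9597.

0.96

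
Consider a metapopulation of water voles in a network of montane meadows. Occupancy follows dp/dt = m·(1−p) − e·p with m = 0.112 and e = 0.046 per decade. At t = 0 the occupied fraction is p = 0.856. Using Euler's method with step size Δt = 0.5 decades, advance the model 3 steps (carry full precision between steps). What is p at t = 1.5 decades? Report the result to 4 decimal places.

Update rule: p ← p + [m·(1−p) − e·p]·Δt with Δt = 0.5.
step 1: Δp = -0.01162, p = 0.84438
step 2: Δp = -0.01071, p = 0.83367
step 3: Δp = -0.00986, p = 0.82381

0.8238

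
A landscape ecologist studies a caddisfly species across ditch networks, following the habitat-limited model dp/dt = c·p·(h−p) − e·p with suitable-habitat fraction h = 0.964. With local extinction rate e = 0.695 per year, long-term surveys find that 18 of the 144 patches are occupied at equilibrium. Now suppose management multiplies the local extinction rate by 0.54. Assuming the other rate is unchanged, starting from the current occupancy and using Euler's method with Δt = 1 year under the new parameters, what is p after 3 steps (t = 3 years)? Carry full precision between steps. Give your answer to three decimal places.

0.265

Observed p* = 18/144 = 0.12500.
Balance c(h−p*) = e gives c = e/(0.964 − 0.12500) = 0.695/0.83900 = 0.82837.
Starting from p₀ = 0.12500; update p ← p + (dp/dt)·Δt with the new parameters.
t = 1: p = 0.12500 + (+0.03996) = 0.16496
t = 2: p = 0.16496 + (+0.04728) = 0.21224
t = 3: p = 0.21224 + (+0.05252) = 0.26476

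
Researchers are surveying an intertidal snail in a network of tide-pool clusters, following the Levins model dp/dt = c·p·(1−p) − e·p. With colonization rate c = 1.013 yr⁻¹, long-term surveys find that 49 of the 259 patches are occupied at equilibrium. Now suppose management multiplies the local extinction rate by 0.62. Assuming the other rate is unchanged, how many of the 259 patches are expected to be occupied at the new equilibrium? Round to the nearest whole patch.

129

Observed p* = 49/259 = 0.18919.
Balance c(1−p*) = e gives e = 1.013×(1 − 0.18919) = 0.82135.
New p* = 1 − e/c = 1 − 0.50924/1.01300 = 0.49730.
Expected occupied = 259 × 0.49730 = 128.80 ≈ 129.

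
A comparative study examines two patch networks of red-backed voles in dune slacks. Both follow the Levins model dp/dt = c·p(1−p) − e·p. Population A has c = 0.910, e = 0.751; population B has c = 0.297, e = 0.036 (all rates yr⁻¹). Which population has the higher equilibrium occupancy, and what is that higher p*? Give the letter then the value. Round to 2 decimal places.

A: p*_A = 1 − 0.751/0.910 = 0.1747.
B: p*_B = 1 − 0.036/0.297 = 0.8788.
B is higher at 0.8788.

B, 0.88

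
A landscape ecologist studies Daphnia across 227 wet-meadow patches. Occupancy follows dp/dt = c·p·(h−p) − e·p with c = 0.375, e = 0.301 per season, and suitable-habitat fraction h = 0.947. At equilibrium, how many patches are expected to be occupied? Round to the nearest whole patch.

p* = h − e/c = 0.947 − 0.8027 = 0.1443.
Expected occupied patches = N × p* = 227 × 0.1443 = 32.76 ≈ 33.

33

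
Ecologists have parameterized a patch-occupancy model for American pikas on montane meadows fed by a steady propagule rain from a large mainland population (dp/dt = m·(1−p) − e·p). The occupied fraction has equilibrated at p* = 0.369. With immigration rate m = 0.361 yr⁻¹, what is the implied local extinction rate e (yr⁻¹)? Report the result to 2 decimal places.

At equilibrium m(1−p*) = e·p*, so e = m(1−p*)/p*.
e = 0.361 × 0.6310 / 0.369 = 0.6173.

0.62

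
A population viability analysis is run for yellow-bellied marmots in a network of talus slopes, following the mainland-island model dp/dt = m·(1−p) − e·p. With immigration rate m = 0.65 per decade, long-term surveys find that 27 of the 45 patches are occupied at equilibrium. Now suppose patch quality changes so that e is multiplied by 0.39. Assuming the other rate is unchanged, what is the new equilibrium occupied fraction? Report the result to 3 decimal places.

Observed p* = 27/45 = 0.60000.
Balance m(1−p*) = e·p* gives e = m(1−p*)/p* = 0.65×0.40000/0.60000 = 0.43333.
New p* = m/(m+e) = 0.65000/(0.65000+0.16900) = 0.79365.

0.794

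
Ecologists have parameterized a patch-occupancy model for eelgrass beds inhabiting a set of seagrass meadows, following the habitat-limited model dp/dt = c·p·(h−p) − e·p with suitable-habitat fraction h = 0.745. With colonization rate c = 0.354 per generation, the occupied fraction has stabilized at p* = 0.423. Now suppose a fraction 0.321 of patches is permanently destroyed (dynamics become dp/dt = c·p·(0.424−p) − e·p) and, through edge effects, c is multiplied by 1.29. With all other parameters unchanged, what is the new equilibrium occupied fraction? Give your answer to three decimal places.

0.174

Balance c(h−p*) = e gives e = 0.354×(0.745 − 0.42300) = 0.11399.
New p* = 0.424 − e/c = 0.424 − 0.11399/0.45666 = 0.17438.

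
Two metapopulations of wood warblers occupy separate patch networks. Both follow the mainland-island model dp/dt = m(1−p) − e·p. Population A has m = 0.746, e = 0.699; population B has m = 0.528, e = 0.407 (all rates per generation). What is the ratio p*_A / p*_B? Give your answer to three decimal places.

A: p*_A = m/(m+e) = 0.746/1.4450 = 0.5163.
B: p*_B = 0.528/0.9350 = 0.5647.
p*_A / p*_B = 0.5163/0.5647 = 0.9142.

0.914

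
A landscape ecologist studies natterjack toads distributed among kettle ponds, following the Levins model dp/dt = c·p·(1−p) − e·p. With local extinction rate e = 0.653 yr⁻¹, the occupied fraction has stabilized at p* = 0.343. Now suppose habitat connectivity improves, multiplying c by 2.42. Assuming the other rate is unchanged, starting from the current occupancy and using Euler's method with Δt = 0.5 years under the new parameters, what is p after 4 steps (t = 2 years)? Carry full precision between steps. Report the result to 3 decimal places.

0.725

Balance c(1−p*) = e gives c = e/(1 − 0.34300) = 0.653/0.65700 = 0.99391.
Starting from p₀ = 0.34300; update p ← p + (dp/dt)·Δt with the new parameters.
  1  |  dp/dt·Δt = +0.159025  |  p_1 = 0.502025
  2  |  dp/dt·Δt = +0.136742  |  p_2 = 0.638767
  3  |  dp/dt·Δt = +0.068942  |  p_3 = 0.707710
  4  |  dp/dt·Δt = +0.017705  |  p_4 = 0.725415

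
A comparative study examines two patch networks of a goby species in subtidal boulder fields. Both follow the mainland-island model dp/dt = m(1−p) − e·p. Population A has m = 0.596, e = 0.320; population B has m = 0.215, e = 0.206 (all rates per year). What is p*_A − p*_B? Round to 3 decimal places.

A: p*_A = m/(m+e) = 0.596/0.9160 = 0.6507.
B: p*_B = 0.215/0.4210 = 0.5107.
p*_A − p*_B = 0.6507 − 0.5107 = 0.1400.

0.140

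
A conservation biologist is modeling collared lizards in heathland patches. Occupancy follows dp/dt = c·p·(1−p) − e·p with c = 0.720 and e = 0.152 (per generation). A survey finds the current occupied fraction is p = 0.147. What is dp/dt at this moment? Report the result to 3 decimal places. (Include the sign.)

0.068

Colonization term: c·p·(1−p) = 0.720×0.147×0.8530 = 0.09028.
Extinction term: e·p = 0.02234.
dp/dt = 0.09028 − 0.02234 = 0.06794.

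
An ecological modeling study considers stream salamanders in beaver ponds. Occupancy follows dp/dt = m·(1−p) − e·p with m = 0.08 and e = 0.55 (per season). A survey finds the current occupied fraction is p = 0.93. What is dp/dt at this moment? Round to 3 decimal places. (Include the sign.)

-0.506

Colonization term: m·(1−p) = 0.08×0.0700 = 0.00560.
Extinction term: e·p = 0.51150.
dp/dt = 0.00560 − 0.51150 = -0.50590.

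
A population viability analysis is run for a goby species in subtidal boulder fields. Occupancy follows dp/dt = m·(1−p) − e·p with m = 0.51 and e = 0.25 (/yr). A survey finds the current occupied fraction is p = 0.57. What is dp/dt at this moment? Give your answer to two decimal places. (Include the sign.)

0.08

Colonization term: m·(1−p) = 0.51×0.4300 = 0.21930.
Extinction term: e·p = 0.14250.
dp/dt = 0.21930 − 0.14250 = 0.07680.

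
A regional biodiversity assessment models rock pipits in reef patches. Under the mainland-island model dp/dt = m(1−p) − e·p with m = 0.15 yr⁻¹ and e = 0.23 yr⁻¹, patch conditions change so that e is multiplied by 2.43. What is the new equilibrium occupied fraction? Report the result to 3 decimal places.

0.212

Before: p* = 0.15/(0.15+0.23) = 0.3947.
After: m = 0.15, e = 0.5589; p* = 0.15/0.7089 = 0.2116.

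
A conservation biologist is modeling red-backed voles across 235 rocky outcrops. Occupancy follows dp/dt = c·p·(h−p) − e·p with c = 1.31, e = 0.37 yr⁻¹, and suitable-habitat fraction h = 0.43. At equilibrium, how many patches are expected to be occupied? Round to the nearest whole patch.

35

p* = h − e/c = 0.43 − 0.2824 = 0.1476.
Expected occupied patches = N × p* = 235 × 0.1476 = 34.68 ≈ 35.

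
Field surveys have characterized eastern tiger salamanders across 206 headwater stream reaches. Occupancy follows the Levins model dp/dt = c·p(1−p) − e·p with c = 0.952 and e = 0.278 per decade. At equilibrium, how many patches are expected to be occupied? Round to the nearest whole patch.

p* = 1 − e/c = 1 − 0.278/0.952 = 0.7080.
Expected occupied patches = N × p* = 206 × 0.7080 = 145.84 ≈ 146.

146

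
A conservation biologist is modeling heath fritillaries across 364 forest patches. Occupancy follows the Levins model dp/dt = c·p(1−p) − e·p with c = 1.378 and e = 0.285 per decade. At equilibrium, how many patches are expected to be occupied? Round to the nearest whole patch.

p* = 1 − e/c = 1 − 0.285/1.378 = 0.7932.
Expected occupied patches = N × p* = 364 × 0.7932 = 288.72 ≈ 289.

289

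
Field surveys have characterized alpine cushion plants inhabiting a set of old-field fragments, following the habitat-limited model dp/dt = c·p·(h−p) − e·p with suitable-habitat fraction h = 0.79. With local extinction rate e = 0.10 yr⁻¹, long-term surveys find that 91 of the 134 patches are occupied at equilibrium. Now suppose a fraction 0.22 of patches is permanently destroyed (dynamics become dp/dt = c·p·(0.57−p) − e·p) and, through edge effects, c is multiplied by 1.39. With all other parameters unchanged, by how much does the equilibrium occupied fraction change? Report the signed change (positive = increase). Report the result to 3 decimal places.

Observed p* = 91/134 = 0.67910.
Balance c(h−p*) = e gives c = e/(0.79 − 0.67910) = 0.10/0.11090 = 0.90171.
New p* = 0.57 − e/c = 0.57 − 0.10000/1.25338 = 0.49022.
Δp* = 0.49022 − 0.67910 = -0.18888.

-0.189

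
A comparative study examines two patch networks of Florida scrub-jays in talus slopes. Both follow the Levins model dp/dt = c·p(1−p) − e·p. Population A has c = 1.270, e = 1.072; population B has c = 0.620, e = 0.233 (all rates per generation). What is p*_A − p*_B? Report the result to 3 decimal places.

A: p*_A = 1 − 1.072/1.270 = 0.1559.
B: p*_B = 1 − 0.233/0.620 = 0.6242.
p*_A − p*_B = 0.1559 − 0.6242 = -0.4683.

-0.468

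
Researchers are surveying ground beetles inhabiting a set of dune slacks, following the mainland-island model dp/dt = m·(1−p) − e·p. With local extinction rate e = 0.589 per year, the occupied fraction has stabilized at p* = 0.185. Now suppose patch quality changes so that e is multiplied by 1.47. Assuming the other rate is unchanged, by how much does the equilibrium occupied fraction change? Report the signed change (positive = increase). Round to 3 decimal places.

Balance m(1−p*) = e·p* gives m = e·p*/(1−p*) = 0.589×0.18500/0.81500 = 0.13370.
New p* = m/(m+e) = 0.13370/(0.13370+0.86583) = 0.13376.
Δp* = 0.13376 − 0.18500 = -0.05124.

-0.051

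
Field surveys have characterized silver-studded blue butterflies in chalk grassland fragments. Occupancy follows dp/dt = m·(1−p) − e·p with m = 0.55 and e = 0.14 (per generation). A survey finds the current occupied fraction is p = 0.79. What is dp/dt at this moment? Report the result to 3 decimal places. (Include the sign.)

Colonization term: m·(1−p) = 0.55×0.2100 = 0.11550.
Extinction term: e·p = 0.11060.
dp/dt = 0.11550 − 0.11060 = 0.00490.

0.005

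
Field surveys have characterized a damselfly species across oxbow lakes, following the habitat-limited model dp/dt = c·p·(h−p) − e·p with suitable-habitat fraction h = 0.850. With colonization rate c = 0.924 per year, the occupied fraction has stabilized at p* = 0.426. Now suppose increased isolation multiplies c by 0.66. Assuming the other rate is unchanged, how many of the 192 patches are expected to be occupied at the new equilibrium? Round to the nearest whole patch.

40

Balance c(h−p*) = e gives e = 0.924×(0.85 − 0.42600) = 0.39178.
New p* = 0.85 − e/c = 0.85 − 0.39178/0.60984 = 0.20757.
Expected occupied = 192 × 0.20757 = 39.85 ≈ 40.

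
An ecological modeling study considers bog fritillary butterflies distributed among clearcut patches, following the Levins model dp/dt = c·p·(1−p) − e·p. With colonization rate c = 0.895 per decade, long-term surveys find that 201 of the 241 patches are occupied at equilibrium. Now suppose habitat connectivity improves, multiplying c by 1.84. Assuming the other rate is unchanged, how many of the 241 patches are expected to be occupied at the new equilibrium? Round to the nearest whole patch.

Observed p* = 201/241 = 0.83402.
Balance c(1−p*) = e gives e = 0.895×(1 − 0.83402) = 0.14855.
New p* = 1 − e/c = 1 − 0.14855/1.64680 = 0.90979.
Expected occupied = 241 × 0.90979 = 219.26 ≈ 219.

219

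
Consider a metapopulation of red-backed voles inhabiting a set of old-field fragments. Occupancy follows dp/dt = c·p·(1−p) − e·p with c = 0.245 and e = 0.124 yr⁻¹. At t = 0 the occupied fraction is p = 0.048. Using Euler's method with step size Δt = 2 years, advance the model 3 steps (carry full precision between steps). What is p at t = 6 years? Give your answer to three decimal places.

0.086

Update rule: p ← p + [c·p·(1−p) − e·p]·Δt with Δt = 2.
  1  |  dp/dt·Δt = +0.010487  |  p_1 = 0.058487
  2  |  dp/dt·Δt = +0.012478  |  p_2 = 0.070965
  3  |  dp/dt·Δt = +0.014706  |  p_3 = 0.085671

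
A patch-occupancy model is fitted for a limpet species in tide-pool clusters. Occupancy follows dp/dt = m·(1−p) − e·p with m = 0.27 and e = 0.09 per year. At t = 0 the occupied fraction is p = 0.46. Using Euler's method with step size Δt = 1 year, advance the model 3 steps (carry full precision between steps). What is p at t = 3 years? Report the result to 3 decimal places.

0.674

Update rule: p ← p + [m·(1−p) − e·p]·Δt with Δt = 1.
t = 1: p = 0.46000 + (+0.10440) = 0.56440
t = 2: p = 0.56440 + (+0.06682) = 0.63122
t = 3: p = 0.63122 + (+0.04276) = 0.67398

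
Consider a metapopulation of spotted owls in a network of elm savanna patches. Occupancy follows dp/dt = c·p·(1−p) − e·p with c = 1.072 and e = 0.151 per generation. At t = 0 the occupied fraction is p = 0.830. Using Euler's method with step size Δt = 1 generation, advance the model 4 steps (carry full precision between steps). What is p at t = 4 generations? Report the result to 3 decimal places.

Update rule: p ← p + [c·p·(1−p) − e·p]·Δt with Δt = 1.
step 1: Δp = +0.02593, p = 0.85593
step 2: Δp = +0.00295, p = 0.85888
step 3: Δp = +0.00024, p = 0.85912
step 4: Δp = +0.00002, p = 0.85914

0.859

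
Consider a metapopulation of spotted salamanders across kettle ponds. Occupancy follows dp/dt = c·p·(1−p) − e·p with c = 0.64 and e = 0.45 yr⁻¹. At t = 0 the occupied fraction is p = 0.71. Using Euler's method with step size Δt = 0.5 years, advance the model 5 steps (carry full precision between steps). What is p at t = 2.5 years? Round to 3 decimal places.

Update rule: p ← p + [c·p·(1−p) − e·p]·Δt with Δt = 0.5.
step 1: Δp = -0.09386, p = 0.61614
step 2: Δp = -0.06295, p = 0.55319
step 3: Δp = -0.04537, p = 0.50782
step 4: Δp = -0.03428, p = 0.47354
step 5: Δp = -0.02677, p = 0.44677

0.447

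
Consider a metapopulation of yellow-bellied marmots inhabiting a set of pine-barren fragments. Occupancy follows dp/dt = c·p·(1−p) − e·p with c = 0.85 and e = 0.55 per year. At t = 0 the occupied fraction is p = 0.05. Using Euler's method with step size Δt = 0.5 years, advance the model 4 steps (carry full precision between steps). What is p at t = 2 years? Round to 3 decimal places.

0.080

Update rule: p ← p + [c·p·(1−p) − e·p]·Δt with Δt = 0.5.
  1  |  dp/dt·Δt = +0.006437  |  p_1 = 0.056438
  2  |  dp/dt·Δt = +0.007112  |  p_2 = 0.063549
  3  |  dp/dt·Δt = +0.007816  |  p_3 = 0.071365
  4  |  dp/dt·Δt = +0.008540  |  p_4 = 0.079906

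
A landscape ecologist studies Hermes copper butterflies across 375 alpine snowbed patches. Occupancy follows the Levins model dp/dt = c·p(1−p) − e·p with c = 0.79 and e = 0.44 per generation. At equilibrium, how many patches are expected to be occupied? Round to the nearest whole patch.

p* = 1 − e/c = 1 − 0.44/0.79 = 0.4430.
Expected occupied patches = N × p* = 375 × 0.4430 = 166.14 ≈ 166.

166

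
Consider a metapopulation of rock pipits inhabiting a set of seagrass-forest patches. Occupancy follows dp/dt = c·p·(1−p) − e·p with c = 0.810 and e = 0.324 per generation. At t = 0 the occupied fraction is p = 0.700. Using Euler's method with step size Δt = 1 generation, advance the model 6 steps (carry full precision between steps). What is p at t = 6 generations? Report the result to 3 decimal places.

0.601

Update rule: p ← p + [c·p·(1−p) − e·p]·Δt with Δt = 1.
step 1: Δp = -0.05670, p = 0.64330
step 2: Δp = -0.02256, p = 0.62074
step 3: Δp = -0.01043, p = 0.61031
step 4: Δp = -0.00510, p = 0.60521
step 5: Δp = -0.00256, p = 0.60266
step 6: Δp = -0.00130, p = 0.60136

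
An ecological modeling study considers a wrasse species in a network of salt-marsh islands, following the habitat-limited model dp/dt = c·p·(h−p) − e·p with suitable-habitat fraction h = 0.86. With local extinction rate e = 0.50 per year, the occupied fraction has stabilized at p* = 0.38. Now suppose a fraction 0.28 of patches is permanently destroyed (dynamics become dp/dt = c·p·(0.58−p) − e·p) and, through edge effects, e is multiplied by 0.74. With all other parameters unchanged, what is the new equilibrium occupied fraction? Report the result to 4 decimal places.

0.2248

Balance c(h−p*) = e gives c = e/(0.86 − 0.38000) = 0.50/0.48000 = 1.04167.
New p* = 0.58 − e/c = 0.58 − 0.37000/1.04167 = 0.22480.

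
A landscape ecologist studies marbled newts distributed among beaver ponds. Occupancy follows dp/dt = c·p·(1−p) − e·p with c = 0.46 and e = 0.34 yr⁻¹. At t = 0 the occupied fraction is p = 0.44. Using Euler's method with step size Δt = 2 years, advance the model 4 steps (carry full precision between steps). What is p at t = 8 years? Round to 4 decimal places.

0.2959

Update rule: p ← p + [c·p·(1−p) − e·p]·Δt with Δt = 2.
step 1: Δp = -0.07251, p = 0.36749
step 2: Δp = -0.03605, p = 0.33144
step 3: Δp = -0.02152, p = 0.30992
step 4: Δp = -0.01399, p = 0.29594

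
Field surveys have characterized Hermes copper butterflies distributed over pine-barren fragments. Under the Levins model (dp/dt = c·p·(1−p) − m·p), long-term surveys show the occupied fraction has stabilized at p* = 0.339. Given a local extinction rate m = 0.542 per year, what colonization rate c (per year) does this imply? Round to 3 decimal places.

0.820

At equilibrium c(1−p*) = m, so c = m/(1−p*).
c = 0.542/(1 − 0.339) = 0.542/0.6610 = 0.8200.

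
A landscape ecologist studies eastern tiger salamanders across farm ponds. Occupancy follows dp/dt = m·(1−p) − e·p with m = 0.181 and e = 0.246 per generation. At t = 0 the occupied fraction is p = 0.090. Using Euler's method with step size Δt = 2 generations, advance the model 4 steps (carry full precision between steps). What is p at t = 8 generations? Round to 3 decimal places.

Update rule: p ← p + [m·(1−p) − e·p]·Δt with Δt = 2.
step 1: Δp = +0.28514, p = 0.37514
step 2: Δp = +0.04163, p = 0.41677
step 3: Δp = +0.00608, p = 0.42285
step 4: Δp = +0.00089, p = 0.42374

0.424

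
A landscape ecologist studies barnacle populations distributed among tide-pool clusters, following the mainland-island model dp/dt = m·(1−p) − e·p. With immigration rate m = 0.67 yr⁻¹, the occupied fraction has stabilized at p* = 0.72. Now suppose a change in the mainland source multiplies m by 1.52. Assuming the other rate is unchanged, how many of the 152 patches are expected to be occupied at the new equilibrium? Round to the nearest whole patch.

Balance m(1−p*) = e·p* gives e = m(1−p*)/p* = 0.67×0.28000/0.72000 = 0.26056.
New p* = m/(m+e) = 1.01840/(1.01840+0.26056) = 0.79627.
Expected occupied = 152 × 0.79627 = 121.03 ≈ 121.

121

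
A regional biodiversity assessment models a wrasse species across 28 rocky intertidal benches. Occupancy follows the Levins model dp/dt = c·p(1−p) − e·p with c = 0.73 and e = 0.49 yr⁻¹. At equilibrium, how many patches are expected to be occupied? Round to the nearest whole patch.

9

p* = 1 − e/c = 1 − 0.49/0.73 = 0.3288.
Expected occupied patches = N × p* = 28 × 0.3288 = 9.21 ≈ 9.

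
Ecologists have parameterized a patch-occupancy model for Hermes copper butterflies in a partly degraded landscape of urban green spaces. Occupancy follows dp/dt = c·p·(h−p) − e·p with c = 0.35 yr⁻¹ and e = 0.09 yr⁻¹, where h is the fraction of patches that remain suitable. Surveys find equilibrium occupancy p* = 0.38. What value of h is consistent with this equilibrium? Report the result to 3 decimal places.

0.637

At equilibrium c(h−p*) = e, so h = p* + e/c.
h = 0.38 + 0.09/0.35 = 0.38 + 0.2571 = 0.6371.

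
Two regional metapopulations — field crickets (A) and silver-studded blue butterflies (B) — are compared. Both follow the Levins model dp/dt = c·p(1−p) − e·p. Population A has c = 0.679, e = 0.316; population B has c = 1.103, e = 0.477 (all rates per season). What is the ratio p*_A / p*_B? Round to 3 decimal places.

0.942

A: p*_A = 1 − 0.316/0.679 = 0.5346.
B: p*_B = 1 − 0.477/1.103 = 0.5675.
p*_A / p*_B = 0.5346/0.5675 = 0.9420.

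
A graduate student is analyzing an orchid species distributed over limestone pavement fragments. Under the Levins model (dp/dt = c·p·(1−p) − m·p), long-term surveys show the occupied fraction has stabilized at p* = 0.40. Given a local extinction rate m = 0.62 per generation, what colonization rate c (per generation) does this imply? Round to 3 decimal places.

1.033

At equilibrium c(1−p*) = m, so c = m/(1−p*).
c = 0.62/(1 − 0.40) = 0.62/0.6000 = 1.0333.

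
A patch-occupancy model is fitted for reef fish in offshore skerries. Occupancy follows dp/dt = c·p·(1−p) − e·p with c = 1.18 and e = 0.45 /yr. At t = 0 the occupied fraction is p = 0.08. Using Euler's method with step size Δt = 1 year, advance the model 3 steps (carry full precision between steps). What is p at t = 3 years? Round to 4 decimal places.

0.3065

Update rule: p ← p + [c·p·(1−p) − e·p]·Δt with Δt = 1.
  1  |  dp/dt·Δt = +0.050848  |  p_1 = 0.130848
  2  |  dp/dt·Δt = +0.075316  |  p_2 = 0.206164
  3  |  dp/dt·Δt = +0.100345  |  p_3 = 0.306510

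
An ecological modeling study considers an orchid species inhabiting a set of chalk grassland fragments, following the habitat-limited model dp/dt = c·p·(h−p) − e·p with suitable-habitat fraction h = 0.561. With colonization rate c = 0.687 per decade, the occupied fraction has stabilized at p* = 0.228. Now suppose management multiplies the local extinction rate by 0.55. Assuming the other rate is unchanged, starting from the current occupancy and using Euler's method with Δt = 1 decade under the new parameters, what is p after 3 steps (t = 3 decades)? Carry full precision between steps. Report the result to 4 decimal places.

Balance c(h−p*) = e gives e = 0.687×(0.561 − 0.22800) = 0.22877.
Starting from p₀ = 0.22800; update p ← p + (dp/dt)·Δt with the new parameters.
p: 0.22800 → 0.25147  (Δp = +0.02347)
p: 0.25147 → 0.27331  (Δp = +0.02183)
p: 0.27331 → 0.29293  (Δp = +0.01963)

0.2929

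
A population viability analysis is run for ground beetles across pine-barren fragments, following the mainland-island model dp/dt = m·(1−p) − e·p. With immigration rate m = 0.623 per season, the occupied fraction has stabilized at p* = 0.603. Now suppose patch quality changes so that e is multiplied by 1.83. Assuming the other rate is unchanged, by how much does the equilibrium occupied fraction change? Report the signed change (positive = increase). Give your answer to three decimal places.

Balance m(1−p*) = e·p* gives e = m(1−p*)/p* = 0.623×0.39700/0.60300 = 0.41017.
New p* = m/(m+e) = 0.62300/(0.62300+0.75061) = 0.45355.
Δp* = 0.45355 − 0.60300 = -0.14945.

-0.149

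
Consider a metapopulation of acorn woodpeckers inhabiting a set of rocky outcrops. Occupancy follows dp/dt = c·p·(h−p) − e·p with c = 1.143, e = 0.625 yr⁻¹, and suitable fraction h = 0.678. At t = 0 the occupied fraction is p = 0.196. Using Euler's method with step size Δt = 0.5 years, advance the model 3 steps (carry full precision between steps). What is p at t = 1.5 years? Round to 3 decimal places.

Update rule: p ← p + [c·p·(h−p) − e·p]·Δt with Δt = 0.5.
step 1: Δp = -0.00726, p = 0.18874
step 2: Δp = -0.00621, p = 0.18253
step 3: Δp = -0.00536, p = 0.17718

0.177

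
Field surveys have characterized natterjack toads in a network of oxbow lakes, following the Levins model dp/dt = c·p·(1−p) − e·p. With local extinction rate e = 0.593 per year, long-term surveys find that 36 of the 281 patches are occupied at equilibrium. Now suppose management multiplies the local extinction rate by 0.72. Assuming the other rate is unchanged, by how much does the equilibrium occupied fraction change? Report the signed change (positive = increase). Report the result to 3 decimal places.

0.244

Observed p* = 36/281 = 0.12811.
Balance c(1−p*) = e gives c = e/(1 − 0.12811) = 0.593/0.87189 = 0.68013.
New p* = 1 − e/c = 1 − 0.42696/0.68013 = 0.37224.
Δp* = 0.37224 − 0.12811 = +0.24413.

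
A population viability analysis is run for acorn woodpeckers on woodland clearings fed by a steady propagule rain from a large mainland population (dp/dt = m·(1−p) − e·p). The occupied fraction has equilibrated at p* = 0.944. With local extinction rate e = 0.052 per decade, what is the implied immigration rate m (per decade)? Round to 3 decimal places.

At equilibrium m(1−p*) = e·p*, so m = e·p*/(1−p*).
m = 0.052 × 0.944 / 0.0560 = 0.0491/0.0560 = 0.8766.

0.877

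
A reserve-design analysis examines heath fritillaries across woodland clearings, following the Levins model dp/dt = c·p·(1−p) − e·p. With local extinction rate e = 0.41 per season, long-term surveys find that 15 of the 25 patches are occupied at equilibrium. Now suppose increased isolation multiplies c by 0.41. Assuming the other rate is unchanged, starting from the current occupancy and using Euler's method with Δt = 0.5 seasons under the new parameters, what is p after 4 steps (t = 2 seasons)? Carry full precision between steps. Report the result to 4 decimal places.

Observed p* = 15/25 = 0.60000.
Balance c(1−p*) = e gives c = e/(1 − 0.60000) = 0.41/0.40000 = 1.02500.
Starting from p₀ = 0.60000; update p ← p + (dp/dt)·Δt with the new parameters.
  1  |  dp/dt·Δt = -0.072570  |  p_1 = 0.527430
  2  |  dp/dt·Δt = -0.055750  |  p_2 = 0.471680
  3  |  dp/dt·Δt = -0.044332  |  p_3 = 0.427348
  4  |  dp/dt·Δt = -0.036184  |  p_4 = 0.391164

0.3912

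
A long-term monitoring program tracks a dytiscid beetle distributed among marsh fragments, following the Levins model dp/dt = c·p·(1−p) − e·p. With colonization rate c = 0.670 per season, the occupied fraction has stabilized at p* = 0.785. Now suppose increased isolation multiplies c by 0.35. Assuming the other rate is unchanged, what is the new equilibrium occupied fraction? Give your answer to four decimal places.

Balance c(1−p*) = e gives e = 0.670×(1 − 0.78500) = 0.14405.
New p* = 1 − e/c = 1 − 0.14405/0.23450 = 0.38571.

0.3857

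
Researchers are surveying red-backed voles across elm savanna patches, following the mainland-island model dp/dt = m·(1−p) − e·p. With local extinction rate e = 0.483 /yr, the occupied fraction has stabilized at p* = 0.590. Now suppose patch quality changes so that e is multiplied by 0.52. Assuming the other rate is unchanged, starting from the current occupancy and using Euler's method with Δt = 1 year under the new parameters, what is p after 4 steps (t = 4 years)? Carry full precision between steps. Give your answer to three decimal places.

Balance m(1−p*) = e·p* gives m = e·p*/(1−p*) = 0.483×0.59000/0.41000 = 0.69505.
Starting from p₀ = 0.59000; update p ← p + (dp/dt)·Δt with the new parameters.
step 1: Δp = +0.13679, p = 0.72679
step 2: Δp = +0.00736, p = 0.73414
step 3: Δp = +0.00040, p = 0.73454
step 4: Δp = +0.00002, p = 0.73456

0.735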